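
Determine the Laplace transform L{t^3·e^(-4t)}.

L{t^n·e^(at)} = n!/(s-a)^(n+1), so L{t^3·e^(-4t)} = 6/(s+4)^4

Final answer: 6/(s+4)^4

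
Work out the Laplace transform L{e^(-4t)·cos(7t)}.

L{e^(at)·cos(ωt)} = (s-a)/((s-a)² + ω²), so L{e^(-4t)·cos(7t)} = (s+4)/((s+4)² + 49)

Final answer: (s+4)/((s+4)² + 49)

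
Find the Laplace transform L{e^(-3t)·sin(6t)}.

L{e^(at)·sin(ωt)} = ω/((s-a)² + ω²), so L{e^(-3t)·sin(6t)} = 6/((s+3)² + 36)

Final answer: 6/((s+3)² + 36)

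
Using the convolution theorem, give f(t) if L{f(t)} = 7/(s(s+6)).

7/(s(s+6)) = (7/s)·(1/(s+6)) = L{7}·L{e^(-6t)}. By convolution, f(t) = 7*e^(-6t) = ∫₀ᵗ 7·e^(-6τ) dτ = 7·(1 - e^(-6t))/6

Final answer: 7·(1 - e^(-6t))/6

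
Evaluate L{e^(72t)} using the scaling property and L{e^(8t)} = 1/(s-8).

Using L{f(at)} = (1/a)F(s/a) with a=9 and f(t) = e^(8t): L{e^(72t)} = (1/9) · 1/((s/9)-8) = (1/9) · 9/(s-72) = 1/(s-72)

Final answer: 1/(s-72)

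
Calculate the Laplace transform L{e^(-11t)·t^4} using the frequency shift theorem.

L{e^(at)·t^n} = n!/(s-a)^(n+1), so L{e^(-11t)·t^4} = 24/(s+11)^5

Final answer: 24/(s+11)^5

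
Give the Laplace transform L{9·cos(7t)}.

L{cos(ωt)} = s/(s² + ω²), so L{cos(7t)} = s/(s² + 49). Then L{9·cos(7t)} = 9·s/(s² + 49) = 9s/(s² + 49)

Final answer: 9s/(s² + 49)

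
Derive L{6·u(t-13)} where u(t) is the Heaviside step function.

L{u(t-a)} = e^(-as)/s. Here a=13, so L{u(t-13)} = e^(-13s)/s, and L{6·u(t-13)} = 6·e^(-13s)/s

Final answer: 6·e^(-13s)/s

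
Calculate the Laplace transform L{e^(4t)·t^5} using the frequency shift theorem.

L{e^(at)·t^n} = n!/(s-a)^(n+1), so L{e^(4t)·t^5} = 120/(s-4)^6

Final answer: 120/(s-4)^6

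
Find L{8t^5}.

L{t^n} = n!/s^(n+1). So L{8t^5} = 8·5!/s^6 = 960/s^6

Final answer: 960/s^6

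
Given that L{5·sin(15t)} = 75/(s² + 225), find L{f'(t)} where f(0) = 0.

L{f'(t)} = s·F(s) - f(0) = s·75/(s² + 225) - 0 = 75s/(s² + 225)

Final answer: 75s/(s² + 225)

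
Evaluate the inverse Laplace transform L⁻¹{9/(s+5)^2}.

L⁻¹{n!/(s-a)^(n+1)} = t^n·e^(at) with n=1, a=-5. So L⁻¹{1/(s+5)^2} = t·e^(-5t), and L⁻¹{9/(s+5)^2} = (9/1)·t·e^(-5t) = 9·t·e^(-5t)

Final answer: 9·t·e^(-5t)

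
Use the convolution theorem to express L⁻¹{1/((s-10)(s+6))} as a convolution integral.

1/((s-10)(s+6)) = (1/(s-10))·(1/(s+6)) = L{e^(10t)}·L{e^(-6t)}. So f(t) = e^(10t)*e^(-6t) = ∫₀ᵗ e^(10τ)·e^(-6(t-τ)) dτ

Final answer: ∫₀ᵗ e^(10τ)·e^(-6(t-τ)) dτ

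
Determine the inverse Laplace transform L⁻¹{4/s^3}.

L⁻¹{n!/s^(n+1)} = t^n with n=2. So L⁻¹{2/s^3} = t^2, and L⁻¹{4/s^3} = (4/2)·t^2 = 2·t^2

Final answer: 2·t^2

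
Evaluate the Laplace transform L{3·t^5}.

L{t^n} = n!/s^(n+1), so L{t^5} = 120/s^6. Then L{3·t^5} = 3·120/s^6 = 360/s^6

Final answer: 360/s^6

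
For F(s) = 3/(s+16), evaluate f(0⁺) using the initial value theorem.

f(0⁺) = lim_{s→∞} s·3/(s+16) = lim_{s→∞} 3s/(s+16) = 3

Final answer: 3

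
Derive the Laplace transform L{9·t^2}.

L{t^n} = n!/s^(n+1), so L{t^2} = 2/s^3. Then L{9·t^2} = 9·2/s^3 = 18/s^3

Final answer: 18/s^3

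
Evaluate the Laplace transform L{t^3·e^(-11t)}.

L{t^n·e^(at)} = n!/(s-a)^(n+1), so L{t^3·e^(-11t)} = 6/(s+11)^4

Final answer: 6/(s+11)^4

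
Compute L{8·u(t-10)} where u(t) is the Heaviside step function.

L{u(t-a)} = e^(-as)/s. Here a=10, so L{u(t-10)} = e^(-10s)/s, and L{8·u(t-10)} = 8·e^(-10s)/s

Final answer: 8·e^(-10s)/s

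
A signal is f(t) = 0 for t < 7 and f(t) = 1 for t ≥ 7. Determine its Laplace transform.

f(t) = u(t-7). L{u(t-7)} = e^(-7s)/s, so L{f(t)} = e^(-7s)/s

Final answer: e^(-7s)/s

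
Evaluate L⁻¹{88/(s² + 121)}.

This is the form c·a/(s² + a²) with a = 11, c = 8. L⁻¹ = 8·sin(11t)

Final answer: 8·sin(11t)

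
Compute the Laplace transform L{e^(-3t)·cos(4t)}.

L{e^(at)·cos(ωt)} = (s-a)/((s-a)² + ω²), so L{e^(-3t)·cos(4t)} = (s+3)/((s+3)² + 16)

Final answer: (s+3)/((s+3)² + 16)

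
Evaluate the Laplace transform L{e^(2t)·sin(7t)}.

L{e^(at)·sin(ωt)} = ω/((s-a)² + ω²), so L{e^(2t)·sin(7t)} = 7/((s-2)² + 49)

Final answer: 7/((s-2)² + 49)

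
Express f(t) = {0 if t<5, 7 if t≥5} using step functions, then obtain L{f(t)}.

f(t) = 7·u(t-5). L{u(t-5)} = e^(-5s)/s, so L{f(t)} = 7·e^(-5s)/s

Final answer: 7·e^(-5s)/s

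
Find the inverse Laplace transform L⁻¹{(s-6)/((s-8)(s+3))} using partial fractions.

Using partial fractions, f(t) = (2e^(8t) + 9e^(-3t))/11

Final answer: (2e^(8t) + 9e^(-3t))/11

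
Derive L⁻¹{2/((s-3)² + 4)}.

Form: b/((s-a)² + b²) → e^(at)sin(bt). With a=3, b=2

Final answer: e^(3t)·sin(2t)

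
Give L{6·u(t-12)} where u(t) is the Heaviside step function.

L{u(t-a)} = e^(-as)/s. Here a=12, so L{u(t-12)} = e^(-12s)/s, and L{6·u(t-12)} = 6·e^(-12s)/s

Final answer: 6·e^(-12s)/s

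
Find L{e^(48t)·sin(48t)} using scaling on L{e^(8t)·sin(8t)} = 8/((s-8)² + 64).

Scaling with a=6: L{e^(48t)·sin(48t)} = (1/6) · 8/((s/6-8)² + 64). Simplifying: 48/((s-48)² + 2304)

Final answer: 48/((s-48)² + 2304)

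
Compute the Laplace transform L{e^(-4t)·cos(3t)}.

L{e^(at)·cos(ωt)} = (s-a)/((s-a)² + ω²), so L{e^(-4t)·cos(3t)} = (s+4)/((s+4)² + 9)

Final answer: (s+4)/((s+4)² + 9)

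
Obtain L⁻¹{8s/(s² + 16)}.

This is the form c·s/(s² + a²) with a = 4, c = 8. L⁻¹ = 8·cos(4t)

Final answer: 8·cos(4t)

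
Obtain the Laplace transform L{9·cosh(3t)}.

L{cosh(ωt)} = s/(s² - ω²), so L{cosh(3t)} = s/(s² - 9). Then L{9·cosh(3t)} = 9·s/(s² - 9) = 9s/(s² - 9)

Final answer: 9s/(s² - 9)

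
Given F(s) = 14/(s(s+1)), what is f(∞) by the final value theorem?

f(∞) = lim_{s→0} s·14/(s(s+1)) = lim_{s→0} 14/(s+1) = 14/1 = 14

Final answer: 14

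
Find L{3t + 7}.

L{3t + 7} = 3·L{t} + 7·L{1} = 3/s² + 7/s

Final answer: 3/s² + 7/s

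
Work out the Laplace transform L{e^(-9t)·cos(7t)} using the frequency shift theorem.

Frequency shift: L{e^(at)f(t)} = F(s-a). L{e^(-9t)·cos(7t)} = (s+9)/((s+9)² + 49)

Final answer: (s+9)/((s+9)² + 49)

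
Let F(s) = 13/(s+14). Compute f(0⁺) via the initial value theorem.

f(0⁺) = lim_{s→∞} s·13/(s+14) = lim_{s→∞} 13s/(s+14) = 13

Final answer: 13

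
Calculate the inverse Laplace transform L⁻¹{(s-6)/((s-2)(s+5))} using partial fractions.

Using partial fractions, f(t) = (-4e^(2t) + 11e^(-5t))/7

Final answer: (-4e^(2t) + 11e^(-5t))/7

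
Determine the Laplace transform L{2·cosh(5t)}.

L{cosh(ωt)} = s/(s² - ω²), so L{cosh(5t)} = s/(s² - 25). Then L{2·cosh(5t)} = 2·s/(s² - 25) = 2s/(s² - 25)

Final answer: 2s/(s² - 25)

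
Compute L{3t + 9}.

L{3t + 9} = 3·L{t} + 9·L{1} = 3/s² + 9/s

Final answer: 3/s² + 9/s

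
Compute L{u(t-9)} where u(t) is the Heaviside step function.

L{u(t-a)} = e^(-as)/s. Here a=9, so L{u(t-9)} = e^(-9s)/s

Final answer: e^(-9s)/s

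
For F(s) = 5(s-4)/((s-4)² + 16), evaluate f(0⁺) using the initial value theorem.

f(0⁺) = lim_{s→∞} sF(s) = lim_{s→∞} 5s(s-4)/((s-4)² + 16) = 5

Final answer: 5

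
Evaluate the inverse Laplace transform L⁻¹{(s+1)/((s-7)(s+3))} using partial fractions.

Using partial fractions, f(t) = (8e^(7t) + 2e^(-3t))/10

Final answer: (8e^(7t) + 2e^(-3t))/10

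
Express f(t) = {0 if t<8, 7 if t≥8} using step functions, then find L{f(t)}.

f(t) = 7·u(t-8). L{u(t-8)} = e^(-8s)/s, so L{f(t)} = 7·e^(-8s)/s

Final answer: 7·e^(-8s)/s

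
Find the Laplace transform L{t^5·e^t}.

L{t^n·e^(at)} = n!/(s-a)^(n+1), so L{t^5·e^t} = 120/(s-1)^6

Final answer: 120/(s-1)^6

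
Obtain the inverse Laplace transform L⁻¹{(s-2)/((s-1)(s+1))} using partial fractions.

Using partial fractions, f(t) = (-e^t + 3e^(-t))/2

Final answer: (-e^t + 3e^(-t))/2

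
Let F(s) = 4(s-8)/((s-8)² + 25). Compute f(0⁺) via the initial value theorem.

f(0⁺) = lim_{s→∞} sF(s) = lim_{s→∞} 4s(s-8)/((s-8)² + 25) = 4

Final answer: 4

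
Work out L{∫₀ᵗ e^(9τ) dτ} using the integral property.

L{∫₀ᵗ f(τ)dτ} = F(s)/s with F(s) = 1/(s-9), so L{∫₀ᵗ e^(9τ) dτ} = 1/(s(s-9))

Final answer: 1/(s(s-9))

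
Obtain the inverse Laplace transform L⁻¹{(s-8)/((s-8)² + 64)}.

Using frequency shift, L⁻¹{(s-8)/((s-8)² + 64)} = e^(8t)·cos(8t)

Final answer: e^(8t)·cos(8t)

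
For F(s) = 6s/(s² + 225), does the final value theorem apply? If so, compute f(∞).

The final value theorem requires all poles of sF(s) in the left half-plane. sF(s) = 6s²/(s² + 225) has poles at s = ±15i (imaginary axis). Theorem does NOT apply (oscillatory system).

Final answer: Not applicable (oscillatory)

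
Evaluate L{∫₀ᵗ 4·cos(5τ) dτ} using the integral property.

L{∫₀ᵗ f(τ)dτ} = F(s)/s with F(s) = 4s/(s² + 25), so the result is (4s/(s² + 25))/s = 4/(s² + 25)

Final answer: 4/(s² + 25)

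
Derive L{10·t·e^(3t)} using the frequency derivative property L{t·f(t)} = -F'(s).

L{e^(3t)} = 1/(s-3). By frequency derivative: L{t·e^(3t)} = -d/ds[1/(s-3)] = -(-1)/(s-3)² = 1/(s-3)². Then L{10·t·e^(3t)} = 10·1/(s-3)² = 10/(s-3)²

Final answer: 10/(s-3)²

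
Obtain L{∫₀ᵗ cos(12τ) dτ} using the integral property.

L{∫₀ᵗ f(τ)dτ} = F(s)/s with F(s) = s/(s² + 144), so the result is (s/(s² + 144))/s = 1/(s² + 144)

Final answer: 1/(s² + 144)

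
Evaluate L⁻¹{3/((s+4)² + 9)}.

Form: b/((s-a)² + b²) → e^(at)sin(bt). With a=-4, b=3

Final answer: e^(-4t)·sin(3t)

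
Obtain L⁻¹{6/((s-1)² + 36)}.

Form: b/((s-a)² + b²) → e^(at)sin(bt). With a=1, b=6

Final answer: e^t·sin(6t)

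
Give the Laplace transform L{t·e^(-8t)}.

L{t^n·e^(at)} = n!/(s-a)^(n+1), so L{t·e^(-8t)} = 1/(s+8)^2

Final answer: 1/(s+8)^2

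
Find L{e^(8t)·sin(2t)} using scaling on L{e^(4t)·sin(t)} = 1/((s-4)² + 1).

Scaling with a=2: L{e^(8t)·sin(2t)} = (1/2) · 1/((s/2-4)² + 1). Simplifying: 2/((s-8)² + 4)

Final answer: 2/((s-8)² + 4)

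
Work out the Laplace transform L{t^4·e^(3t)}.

L{t^n·e^(at)} = n!/(s-a)^(n+1), so L{t^4·e^(3t)} = 24/(s-3)^5

Final answer: 24/(s-3)^5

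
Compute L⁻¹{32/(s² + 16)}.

This is the form c·a/(s² + a²) with a = 4, c = 8. L⁻¹ = 8·sin(4t)

Final answer: 8·sin(4t)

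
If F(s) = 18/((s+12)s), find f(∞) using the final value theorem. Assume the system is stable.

f(∞) = lim_{s→0} sF(s) = lim_{s→0} 18/(s+12) = 3/2

Final answer: 3/2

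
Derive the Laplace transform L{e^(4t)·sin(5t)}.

L{e^(at)·sin(ωt)} = ω/((s-a)² + ω²), so L{e^(4t)·sin(5t)} = 5/((s-4)² + 25)

Final answer: 5/((s-4)² + 25)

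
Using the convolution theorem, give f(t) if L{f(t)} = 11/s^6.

11/s^6 = (11/s)·(1/s^5) = L{11}·L{t^4/24}. By convolution, f(t) = 11*t^4/24 = ∫₀ᵗ 11·τ^4/24 dτ = 11·t^5/120

Final answer: 11·t^5/120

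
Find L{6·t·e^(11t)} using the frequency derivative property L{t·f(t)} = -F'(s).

L{e^(11t)} = 1/(s-11). By frequency derivative: L{t·e^(11t)} = -d/ds[1/(s-11)] = -(-1)/(s-11)² = 1/(s-11)². Then L{6·t·e^(11t)} = 6·1/(s-11)² = 6/(s-11)²

Final answer: 6/(s-11)²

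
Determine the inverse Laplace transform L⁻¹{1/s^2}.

L⁻¹{n!/s^(n+1)} = t^n with n=1. So L⁻¹{1/s^2} = t

Final answer: t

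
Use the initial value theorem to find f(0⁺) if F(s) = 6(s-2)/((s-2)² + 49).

f(0⁺) = lim_{s→∞} sF(s) = lim_{s→∞} 6s(s-2)/((s-2)² + 49) = 6

Final answer: 6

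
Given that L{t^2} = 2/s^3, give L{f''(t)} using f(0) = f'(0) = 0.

L{f''(t)} = s²F(s) - sf(0) - f'(0) = s²·2/s^3 - 0 - 0 = 2/s

Final answer: 2/s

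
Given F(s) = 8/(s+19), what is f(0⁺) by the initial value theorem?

f(0⁺) = lim_{s→∞} s·8/(s+19) = lim_{s→∞} 8s/(s+19) = 8

Final answer: 8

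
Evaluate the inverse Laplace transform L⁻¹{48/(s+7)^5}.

L⁻¹{n!/(s-a)^(n+1)} = t^n·e^(at) with n=4, a=-7. So L⁻¹{24/(s+7)^5} = t^4·e^(-7t), and L⁻¹{48/(s+7)^5} = (48/24)·t^4·e^(-7t) = 2·t^4·e^(-7t)

Final answer: 2·t^4·e^(-7t)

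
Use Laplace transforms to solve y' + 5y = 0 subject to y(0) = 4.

L{y'} + 5L{y} = 0. sY - 4 + 5Y = 0. Y(s+5) = 4. Y = 4/(s+5)

Final answer: y(t) = 4e^(-5t)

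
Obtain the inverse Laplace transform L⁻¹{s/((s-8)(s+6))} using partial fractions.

Using partial fractions, f(t) = (8e^(8t) + 6e^(-6t))/14

Final answer: (8e^(8t) + 6e^(-6t))/14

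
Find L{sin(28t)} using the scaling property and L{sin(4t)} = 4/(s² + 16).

Using L{f(at)} = (1/a)F(s/a) with a=7: L{sin(28t)} = (1/7) · 4/((s/7)² + 16) = (1/7) · 4·49/(s² + 784) = 28/(s² + 784)

Final answer: 28/(s² + 784)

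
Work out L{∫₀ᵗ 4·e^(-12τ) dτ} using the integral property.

L{∫₀ᵗ f(τ)dτ} = F(s)/s with F(s) = 4/(s+12), so L{∫₀ᵗ 4·e^(-12τ) dτ} = 4/(s(s+12))

Final answer: 4/(s(s+12))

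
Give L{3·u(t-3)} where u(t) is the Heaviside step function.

L{u(t-a)} = e^(-as)/s. Here a=3, so L{u(t-3)} = e^(-3s)/s, and L{3·u(t-3)} = 3·e^(-3s)/s

Final answer: 3·e^(-3s)/s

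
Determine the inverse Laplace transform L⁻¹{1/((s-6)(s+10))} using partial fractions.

Decompose: A/(s-6) + B/(s+10). A = 1/16, B = -1/16. f(t) = (e^(6t) - e^(-10t))/16

Final answer: (e^(6t) - e^(-10t))/16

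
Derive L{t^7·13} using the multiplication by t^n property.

L{13} = 13/s. d^1/ds^1[1/s] = -1/s². d^2/ds^2[1/s] = 2/s^3. d^3/ds^3[1/s] = -6/s^4. d^4/ds^4[1/s] = 24/s^5. d^5/ds^5[1/s] = -120/s^6. d^6/ds^6[1/s] = 720/s^7. d^7/ds^7[1/s] = -5040/s^8. So L{t^7} = (-1)^{7}·-5040/s^8 = 5040/s^8. Then L{t^7·13} = 13·5040/s^8 = 65520/s^8

Final answer: 65520/s^8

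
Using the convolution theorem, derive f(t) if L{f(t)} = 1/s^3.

1/s^3 = (1/s)·(1/s^2) = L{1}·L{t}. By convolution, f(t) = 1*t = ∫₀ᵗ 1·τ dτ = t²/2

Final answer: t²/2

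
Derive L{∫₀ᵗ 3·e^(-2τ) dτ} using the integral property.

L{∫₀ᵗ f(τ)dτ} = F(s)/s with F(s) = 3/(s+2), so L{∫₀ᵗ 3·e^(-2τ) dτ} = 3/(s(s+2))

Final answer: 3/(s(s+2))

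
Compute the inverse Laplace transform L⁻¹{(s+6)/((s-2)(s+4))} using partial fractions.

Using partial fractions, f(t) = (8e^(2t) - 2e^(-4t))/6

Final answer: (8e^(2t) - 2e^(-4t))/6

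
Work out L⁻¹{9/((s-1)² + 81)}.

Form: b/((s-a)² + b²) → e^(at)sin(bt). With a=1, b=9

Final answer: e^t·sin(9t)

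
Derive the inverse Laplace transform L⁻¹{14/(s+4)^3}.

L⁻¹{n!/(s-a)^(n+1)} = t^n·e^(at) with n=2, a=-4. So L⁻¹{2/(s+4)^3} = t^2·e^(-4t), and L⁻¹{14/(s+4)^3} = (14/2)·t^2·e^(-4t) = 7·t^2·e^(-4t)

Final answer: 7·t^2·e^(-4t)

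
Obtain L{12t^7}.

L{t^n} = n!/s^(n+1). So L{12t^7} = 12·7!/s^8 = 60480/s^8

Final answer: 60480/s^8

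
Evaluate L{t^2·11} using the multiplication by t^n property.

L{11} = 11/s. d^1/ds^1[1/s] = -1/s². d^2/ds^2[1/s] = 2/s^3. So L{t^2} = (-1)^{2}·2/s^3 = 2/s^3. Then L{t^2·11} = 11·2/s^3 = 22/s^3

Final answer: 22/s^3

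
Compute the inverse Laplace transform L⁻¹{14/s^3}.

L⁻¹{n!/s^(n+1)} = t^n with n=2. So L⁻¹{2/s^3} = t^2, and L⁻¹{14/s^3} = (14/2)·t^2 = 7·t^2

Final answer: 7·t^2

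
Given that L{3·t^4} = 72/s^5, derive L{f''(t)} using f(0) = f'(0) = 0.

L{f''(t)} = s²F(s) - sf(0) - f'(0) = s²·72/s^5 - 0 - 0 = 72/s^3

Final answer: 72/s^3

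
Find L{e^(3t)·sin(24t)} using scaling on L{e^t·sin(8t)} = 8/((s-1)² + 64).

Scaling with a=3: L{e^(3t)·sin(24t)} = (1/3) · 8/((s/3-1)² + 64). Simplifying: 24/((s-3)² + 576)

Final answer: 24/((s-3)² + 576)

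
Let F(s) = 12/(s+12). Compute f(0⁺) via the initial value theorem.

f(0⁺) = lim_{s→∞} s·12/(s+12) = lim_{s→∞} 12s/(s+12) = 12

Final answer: 12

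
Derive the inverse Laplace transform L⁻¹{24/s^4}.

L⁻¹{n!/s^(n+1)} = t^n with n=3. So L⁻¹{6/s^4} = t^3, and L⁻¹{24/s^4} = (24/6)·t^3 = 4·t^3

Final answer: 4·t^3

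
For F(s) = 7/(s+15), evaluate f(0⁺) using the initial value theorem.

f(0⁺) = lim_{s→∞} s·7/(s+15) = lim_{s→∞} 7s/(s+15) = 7

Final answer: 7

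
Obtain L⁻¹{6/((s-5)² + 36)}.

Form: b/((s-a)² + b²) → e^(at)sin(bt). With a=5, b=6

Final answer: e^(5t)·sin(6t)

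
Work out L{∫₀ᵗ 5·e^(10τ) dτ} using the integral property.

L{∫₀ᵗ f(τ)dτ} = F(s)/s with F(s) = 5/(s-10), so L{∫₀ᵗ 5·e^(10τ) dτ} = 5/(s(s-10))

Final answer: 5/(s(s-10))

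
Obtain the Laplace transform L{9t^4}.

L{9t^4} = 9 · L{t^4} = 9 · 24/s^5 = 216/s^5

Final answer: 216/s^5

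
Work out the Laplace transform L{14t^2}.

L{14t^2} = 14 · L{t^2} = 14 · 2/s^3 = 28/s^3

Final answer: 28/s^3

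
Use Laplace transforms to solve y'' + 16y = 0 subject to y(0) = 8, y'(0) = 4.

L{y''} + 16L{y} = 0. s²Y - 8s - 4 + 16Y = 0. Y(s² + 16) = 8s + 4. Y = (8s + 4)/(s² + 16). Inverting: y(t) = 8cos(4t) + sin(4t)

Final answer: y(t) = 8cos(4t) + sin(4t)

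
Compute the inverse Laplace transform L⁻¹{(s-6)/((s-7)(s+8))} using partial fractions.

Using partial fractions, f(t) = (e^(7t) + 14e^(-8t))/15

Final answer: (e^(7t) + 14e^(-8t))/15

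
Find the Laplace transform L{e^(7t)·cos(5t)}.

L{e^(at)·cos(ωt)} = (s-a)/((s-a)² + ω²), so L{e^(7t)·cos(5t)} = (s-7)/((s-7)² + 25)

Final answer: (s-7)/((s-7)² + 25)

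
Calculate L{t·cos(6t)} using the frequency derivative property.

L{cos(6t)} = s/(s² + 36). Derivative: d/ds[s/(s² + 36)] = [(s² + 36) - s·2s]/(s² + 36)² = (36 - s²)/(s² + 36)². So L{t·cos(6t)} = -F'(s) = (s² - 36)/(s² + 36)²

Final answer: (s² - 36)/(s² + 36)²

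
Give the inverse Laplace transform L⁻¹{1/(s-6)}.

L⁻¹{1/(s-a)} = e^(at), so L⁻¹{1/(s-6)} = e^(6t)

Final answer: e^(6t)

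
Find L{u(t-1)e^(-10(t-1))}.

u(t-a)f(t-a) with f(t)=e^(-10t). L{e^(-10t)} = 1/(s+10). By time shift: e^(-s)/(s+10)

Final answer: e^(-s)/(s+10)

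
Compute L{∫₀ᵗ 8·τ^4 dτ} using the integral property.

L{∫₀ᵗ f(τ)dτ} = F(s)/s with f(t) = 8t^4. F(s) = 192/s^5, so L{∫₀ᵗ 8·τ^4 dτ} = (192/s^5)/s = 192/s^6. (Check: ∫₀ᵗ 8·τ^4 dτ = 8t^5/5.)

Final answer: 192/s^6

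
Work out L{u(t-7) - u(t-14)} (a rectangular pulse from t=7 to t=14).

L{u(t-a)} = e^(-as)/s. L{u(t-7) - u(t-14)} = (e^(-7s) - e^(-14s))/s

Final answer: (e^(-7s) - e^(-14s))/s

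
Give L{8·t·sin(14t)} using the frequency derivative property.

L{sin(14t)} = 14/(s² + 196). By L{t·f(t)} = -F'(s): -d/ds[14/(s² + 196)] = -(14)·(-2s)/(s² + 196)² = 28s/(s² + 196)². Then L{8·t·sin(14t)} = 8·28s/(s² + 196)² = 224s/(s² + 196)²

Final answer: 224s/(s² + 196)²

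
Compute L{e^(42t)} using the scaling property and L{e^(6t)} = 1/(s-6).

Using L{f(at)} = (1/a)F(s/a) with a=7 and f(t) = e^(6t): L{e^(42t)} = (1/7) · 1/((s/7)-6) = (1/7) · 7/(s-42) = 1/(s-42)

Final answer: 1/(s-42)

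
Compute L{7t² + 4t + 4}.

L{7t² + 4t + 4} = 7·2/s³ + 4/s² + 4/s = 14/s³ + 4/s² + 4/s

Final answer: 14/s³ + 4/s² + 4/s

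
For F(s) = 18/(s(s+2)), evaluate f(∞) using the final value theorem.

f(∞) = lim_{s→0} s·18/(s(s+2)) = lim_{s→0} 18/(s+2) = 18/2 = 9

Final answer: 9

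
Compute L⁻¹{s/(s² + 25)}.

This is the form c·s/(s² + a²) with a = 5. L⁻¹ = cos(5t)

Final answer: cos(5t)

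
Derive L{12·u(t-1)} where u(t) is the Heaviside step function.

L{u(t-a)} = e^(-as)/s. Here a=1, so L{u(t-1)} = e^(-s)/s, and L{12·u(t-1)} = 12·e^(-s)/s

Final answer: 12·e^(-s)/s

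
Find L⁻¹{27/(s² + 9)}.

This is the form c·a/(s² + a²) with a = 3, c = 9. L⁻¹ = 9·sin(3t)

Final answer: 9·sin(3t)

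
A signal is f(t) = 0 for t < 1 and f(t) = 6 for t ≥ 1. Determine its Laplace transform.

f(t) = 6·u(t-1). L{u(t-1)} = e^(-s)/s, so L{f(t)} = 6·e^(-s)/s

Final answer: 6·e^(-s)/s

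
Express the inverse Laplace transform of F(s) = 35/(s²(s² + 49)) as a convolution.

35/(s²(s² + 49)) = (1/s²)·(35/(s² + 49)) = L{t}·L{5·sin(7t)}. So f(t) = t*(5·sin(7t)) = ∫₀ᵗ 5τ·sin(7(t-τ)) dτ

Final answer: ∫₀ᵗ 5τ·sin(7(t-τ)) dτ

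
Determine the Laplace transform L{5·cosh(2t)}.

L{cosh(ωt)} = s/(s² - ω²), so L{cosh(2t)} = s/(s² - 4). Then L{5·cosh(2t)} = 5·s/(s² - 4) = 5s/(s² - 4)

Final answer: 5s/(s² - 4)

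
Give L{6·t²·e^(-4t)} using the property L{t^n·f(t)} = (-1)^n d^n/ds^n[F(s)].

L{e^(-4t)} = 1/(s+4). d/ds[1/(s+4)] = -1/(s+4)². d²/ds²[1/(s+4)] = 2/(s+4)³. So L{t²·e^(-4t)} = (-1)² · 2/(s+4)³ = 2/(s+4)³. Then L{6·t²·e^(-4t)} = 6·2/(s+4)³ = 12/(s+4)³

Final answer: 12/(s+4)³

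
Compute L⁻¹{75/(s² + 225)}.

This is the form c·a/(s² + a²) with a = 15, c = 5. L⁻¹ = 5·sin(15t)

Final answer: 5·sin(15t)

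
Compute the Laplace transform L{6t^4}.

L{6t^4} = 6 · L{t^4} = 6 · 24/s^5 = 144/s^5

Final answer: 144/s^5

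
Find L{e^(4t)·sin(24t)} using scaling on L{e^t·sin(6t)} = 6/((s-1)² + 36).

Scaling with a=4: L{e^(4t)·sin(24t)} = (1/4) · 6/((s/4-1)² + 36). Simplifying: 24/((s-4)² + 576)

Final answer: 24/((s-4)² + 576)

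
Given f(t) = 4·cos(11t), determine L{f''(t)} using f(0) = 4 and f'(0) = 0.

F(s) = 4s/(s² + 121). L{f''(t)} = s²F(s) - sf(0) - f'(0) = 4s³/(s² + 121) - 4s = (4s³ - 4s(s² + 121))/(s² + 121) = -484s/(s² + 121)

Final answer: -484s/(s² + 121)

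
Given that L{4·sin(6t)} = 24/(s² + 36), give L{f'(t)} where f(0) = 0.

L{f'(t)} = s·F(s) - f(0) = s·24/(s² + 36) - 0 = 24s/(s² + 36)

Final answer: 24s/(s² + 36)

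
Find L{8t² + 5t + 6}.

L{8t² + 5t + 6} = 8·2/s³ + 5/s² + 6/s = 16/s³ + 5/s² + 6/s

Final answer: 16/s³ + 5/s² + 6/s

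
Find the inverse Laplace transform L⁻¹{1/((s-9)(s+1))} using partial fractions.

Decompose: A/(s-9) + B/(s+1). A = 1/10, B = -1/10. f(t) = (e^(9t) - e^(-t))/10

Final answer: (e^(9t) - e^(-t))/10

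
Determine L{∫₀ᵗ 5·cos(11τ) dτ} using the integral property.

L{∫₀ᵗ f(τ)dτ} = F(s)/s with F(s) = 5s/(s² + 121), so the result is (5s/(s² + 121))/s = 5/(s² + 121)

Final answer: 5/(s² + 121)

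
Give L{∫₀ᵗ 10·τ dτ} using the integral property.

L{∫₀ᵗ f(τ)dτ} = F(s)/s with f(t) = 10t. F(s) = 10/s^2, so L{∫₀ᵗ 10·τ dτ} = (10/s^2)/s = 10/s^3. (Check: ∫₀ᵗ 10·τ dτ = 10t^2/2.)

Final answer: 10/s^3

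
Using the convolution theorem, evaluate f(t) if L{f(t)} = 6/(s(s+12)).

6/(s(s+12)) = (6/s)·(1/(s+12)) = L{6}·L{e^(-12t)}. By convolution, f(t) = 6*e^(-12t) = ∫₀ᵗ 6·e^(-12τ) dτ = 6·(1 - e^(-12t))/12

Final answer: 6·(1 - e^(-12t))/12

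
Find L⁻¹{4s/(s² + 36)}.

This is the form c·s/(s² + a²) with a = 6, c = 4. L⁻¹ = 4·cos(6t)

Final answer: 4·cos(6t)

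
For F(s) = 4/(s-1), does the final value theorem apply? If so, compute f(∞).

sF(s) = 4s/(s-1) has a pole at s = 1 in the right half-plane. Theorem does NOT apply (unstable system; f(t) = 4·e^t grows without bound).

Final answer: Not applicable (unstable)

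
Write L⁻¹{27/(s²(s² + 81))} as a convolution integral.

27/(s²(s² + 81)) = (1/s²)·(27/(s² + 81)) = L{t}·L{3·sin(9t)}. So f(t) = t*(3·sin(9t)) = ∫₀ᵗ 3τ·sin(9(t-τ)) dτ

Final answer: ∫₀ᵗ 3τ·sin(9(t-τ)) dτ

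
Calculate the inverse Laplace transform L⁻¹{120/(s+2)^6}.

L⁻¹{n!/(s-a)^(n+1)} = t^n·e^(at), so L⁻¹{120/(s+2)^6} = t^5·e^(-2t)

Final answer: t^5·e^(-2t)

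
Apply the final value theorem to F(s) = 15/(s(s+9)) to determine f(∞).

f(∞) = lim_{s→0} s·15/(s(s+9)) = lim_{s→0} 15/(s+9) = 15/9 = 5/3

Final answer: 5/3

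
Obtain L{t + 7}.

L{t + 7} = L{t} + 7·L{1} = 1/s² + 7/s

Final answer: 1/s² + 7/s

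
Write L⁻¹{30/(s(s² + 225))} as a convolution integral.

30/(s(s² + 225)) = (1/s)·(30/(s² + 225)) = L{1}·L{2·sin(15t)}. So f(t) = 1*(2·sin(15t)) = ∫₀ᵗ 2·sin(15τ) dτ

Final answer: ∫₀ᵗ 2·sin(15τ) dτ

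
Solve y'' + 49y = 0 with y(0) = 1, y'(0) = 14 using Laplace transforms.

L{y''} + 49L{y} = 0. s²Y - s - 14 + 49Y = 0. Y(s² + 49) = s + 14. Y = (s + 14)/(s² + 49). Inverting: y(t) = cos(7t) + 2sin(7t)

Final answer: y(t) = cos(7t) + 2sin(7t)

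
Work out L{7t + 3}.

L{7t + 3} = 7·L{t} + 3·L{1} = 7/s² + 3/s

Final answer: 7/s² + 3/s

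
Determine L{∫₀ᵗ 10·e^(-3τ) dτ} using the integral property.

L{∫₀ᵗ f(τ)dτ} = F(s)/s with F(s) = 10/(s+3), so L{∫₀ᵗ 10·e^(-3τ) dτ} = 10/(s(s+3))

Final answer: 10/(s(s+3))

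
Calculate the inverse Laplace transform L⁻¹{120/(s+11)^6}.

L⁻¹{n!/(s-a)^(n+1)} = t^n·e^(at), so L⁻¹{120/(s+11)^6} = t^5·e^(-11t)

Final answer: t^5·e^(-11t)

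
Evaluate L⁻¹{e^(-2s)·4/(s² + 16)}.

L⁻¹{4/(s² + 16)} = sin(4t). By the time shift theorem, L⁻¹{e^(-as)F(s)} = u(t-a)f(t-a) with a=2, so L⁻¹{e^(-2s)·4/(s² + 16)} = u(t-2)·sin(4(t-2))

Final answer: u(t-2)·sin(4(t-2))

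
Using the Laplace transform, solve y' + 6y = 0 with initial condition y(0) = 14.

L{y'} + 6L{y} = 0. sY - 14 + 6Y = 0. Y(s+6) = 14. Y = 14/(s+6)

Final answer: y(t) = 14e^(-6t)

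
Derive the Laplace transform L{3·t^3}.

L{t^n} = n!/s^(n+1), so L{t^3} = 6/s^4. Then L{3·t^3} = 3·6/s^4 = 18/s^4

Final answer: 18/s^4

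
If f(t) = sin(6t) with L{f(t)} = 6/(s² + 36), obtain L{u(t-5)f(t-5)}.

Time shift theorem: L{u(t-a)f(t-a)} = e^(-as)F(s). Here a=5, F(s) = 6/(s² + 36), so L{u(t-5)f(t-5)} = e^(-5s)·6/(s² + 36)

Final answer: e^(-5s)·6/(s² + 36)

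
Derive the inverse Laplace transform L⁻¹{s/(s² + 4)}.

L⁻¹{s/(s² + 4)} = cos(2t)

Final answer: cos(2t)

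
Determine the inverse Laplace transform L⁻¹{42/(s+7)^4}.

L⁻¹{n!/(s-a)^(n+1)} = t^n·e^(at) with n=3, a=-7. So L⁻¹{6/(s+7)^4} = t^3·e^(-7t), and L⁻¹{42/(s+7)^4} = (42/6)·t^3·e^(-7t) = 7·t^3·e^(-7t)

Final answer: 7·t^3·e^(-7t)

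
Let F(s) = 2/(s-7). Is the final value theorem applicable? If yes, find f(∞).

sF(s) = 2s/(s-7) has a pole at s = 7 in the right half-plane. Theorem does NOT apply (unstable system; f(t) = 2·e^(7t) grows without bound).

Final answer: Not applicable (unstable)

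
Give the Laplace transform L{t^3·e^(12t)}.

L{t^n·e^(at)} = n!/(s-a)^(n+1), so L{t^3·e^(12t)} = 6/(s-12)^4

Final answer: 6/(s-12)^4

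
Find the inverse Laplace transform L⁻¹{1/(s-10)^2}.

L⁻¹{n!/(s-a)^(n+1)} = t^n·e^(at), so L⁻¹{1/(s-10)^2} = t·e^(10t)

Final answer: t·e^(10t)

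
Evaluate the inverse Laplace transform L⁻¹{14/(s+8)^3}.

L⁻¹{n!/(s-a)^(n+1)} = t^n·e^(at) with n=2, a=-8. So L⁻¹{2/(s+8)^3} = t^2·e^(-8t), and L⁻¹{14/(s+8)^3} = (14/2)·t^2·e^(-8t) = 7·t^2·e^(-8t)

Final answer: 7·t^2·e^(-8t)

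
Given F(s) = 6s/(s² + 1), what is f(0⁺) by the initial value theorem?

f(0⁺) = lim_{s→∞} s·6s/(s² + 1) = lim_{s→∞} 6s²/(s² + 1) = 6

Final answer: 6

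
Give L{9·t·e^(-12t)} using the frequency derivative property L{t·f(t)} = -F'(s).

L{e^(-12t)} = 1/(s+12). By frequency derivative: L{t·e^(-12t)} = -d/ds[1/(s+12)] = -(-1)/(s+12)² = 1/(s+12)². Then L{9·t·e^(-12t)} = 9·1/(s+12)² = 9/(s+12)²

Final answer: 9/(s+12)²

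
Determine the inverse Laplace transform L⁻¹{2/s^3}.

L⁻¹{n!/s^(n+1)} = t^n with n=2. So L⁻¹{2/s^3} = t^2

Final answer: t^2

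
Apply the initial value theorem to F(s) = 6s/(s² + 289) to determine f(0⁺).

f(0⁺) = lim_{s→∞} s·6s/(s² + 289) = lim_{s→∞} 6s²/(s² + 289) = 6

Final answer: 6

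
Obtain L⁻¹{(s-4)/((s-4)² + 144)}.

Using frequency shift: L⁻¹{(s-a)/((s-a)² + b²)} = e^(at)cos(bt). Here a=4, b=12

Final answer: e^(4t)·cos(12t)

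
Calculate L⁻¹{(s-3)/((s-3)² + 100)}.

Using frequency shift: L⁻¹{(s-a)/((s-a)² + b²)} = e^(at)cos(bt). Here a=3, b=10

Final answer: e^(3t)·cos(10t)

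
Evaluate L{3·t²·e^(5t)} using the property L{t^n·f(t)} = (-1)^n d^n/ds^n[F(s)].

L{e^(5t)} = 1/(s-5). d/ds[1/(s-5)] = -1/(s-5)². d²/ds²[1/(s-5)] = 2/(s-5)³. So L{t²·e^(5t)} = (-1)² · 2/(s-5)³ = 2/(s-5)³. Then L{3·t²·e^(5t)} = 3·2/(s-5)³ = 6/(s-5)³

Final answer: 6/(s-5)³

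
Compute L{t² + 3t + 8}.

L{t² + 3t + 8} = 2/s³ + 3/s² + 8/s = 2/s³ + 3/s² + 8/s

Final answer: 2/s³ + 3/s² + 8/s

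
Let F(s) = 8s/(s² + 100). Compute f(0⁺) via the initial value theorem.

f(0⁺) = lim_{s→∞} s·8s/(s² + 100) = lim_{s→∞} 8s²/(s² + 100) = 8

Final answer: 8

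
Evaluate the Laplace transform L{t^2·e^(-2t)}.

L{t^n·e^(at)} = n!/(s-a)^(n+1), so L{t^2·e^(-2t)} = 2/(s+2)^3

Final answer: 2/(s+2)^3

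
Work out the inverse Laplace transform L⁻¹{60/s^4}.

L⁻¹{n!/s^(n+1)} = t^n with n=3. So L⁻¹{6/s^4} = t^3, and L⁻¹{60/s^4} = (60/6)·t^3 = 10·t^3

Final answer: 10·t^3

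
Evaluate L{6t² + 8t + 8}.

L{6t² + 8t + 8} = 6·2/s³ + 8/s² + 8/s = 12/s³ + 8/s² + 8/s

Final answer: 12/s³ + 8/s² + 8/s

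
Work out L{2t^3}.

L{t^n} = n!/s^(n+1). So L{2t^3} = 2·3!/s^4 = 12/s^4

Final answer: 12/s^4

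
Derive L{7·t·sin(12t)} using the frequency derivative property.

L{sin(12t)} = 12/(s² + 144). By L{t·f(t)} = -F'(s): -d/ds[12/(s² + 144)] = -(12)·(-2s)/(s² + 144)² = 24s/(s² + 144)². Then L{7·t·sin(12t)} = 7·24s/(s² + 144)² = 168s/(s² + 144)²

Final answer: 168s/(s² + 144)²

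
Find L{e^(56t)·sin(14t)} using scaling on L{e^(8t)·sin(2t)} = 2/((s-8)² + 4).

Scaling with a=7: L{e^(56t)·sin(14t)} = (1/7) · 2/((s/7-8)² + 4). Simplifying: 14/((s-56)² + 196)

Final answer: 14/((s-56)² + 196)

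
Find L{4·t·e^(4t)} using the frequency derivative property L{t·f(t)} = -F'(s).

L{e^(4t)} = 1/(s-4). By frequency derivative: L{t·e^(4t)} = -d/ds[1/(s-4)] = -(-1)/(s-4)² = 1/(s-4)². Then L{4·t·e^(4t)} = 4·1/(s-4)² = 4/(s-4)²

Final answer: 4/(s-4)²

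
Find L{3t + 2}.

L{3t + 2} = 3·L{t} + 2·L{1} = 3/s² + 2/s

Final answer: 3/s² + 2/s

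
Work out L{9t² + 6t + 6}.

L{9t² + 6t + 6} = 9·2/s³ + 6/s² + 6/s = 18/s³ + 6/s² + 6/s

Final answer: 18/s³ + 6/s² + 6/s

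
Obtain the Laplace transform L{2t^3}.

L{2t^3} = 2 · L{t^3} = 2 · 6/s^4 = 12/s^4

Final answer: 12/s^4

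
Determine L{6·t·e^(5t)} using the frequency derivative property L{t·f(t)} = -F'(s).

L{e^(5t)} = 1/(s-5). By frequency derivative: L{t·e^(5t)} = -d/ds[1/(s-5)] = -(-1)/(s-5)² = 1/(s-5)². Then L{6·t·e^(5t)} = 6·1/(s-5)² = 6/(s-5)²

Final answer: 6/(s-5)²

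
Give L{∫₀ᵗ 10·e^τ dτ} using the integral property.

L{∫₀ᵗ f(τ)dτ} = F(s)/s with F(s) = 10/(s-1), so L{∫₀ᵗ 10·e^τ dτ} = 10/(s(s-1))

Final answer: 10/(s(s-1))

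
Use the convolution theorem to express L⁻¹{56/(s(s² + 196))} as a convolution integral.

56/(s(s² + 196)) = (1/s)·(56/(s² + 196)) = L{1}·L{4·sin(14t)}. So f(t) = 1*(4·sin(14t)) = ∫₀ᵗ 4·sin(14τ) dτ

Final answer: ∫₀ᵗ 4·sin(14τ) dτ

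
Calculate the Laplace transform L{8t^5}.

L{8t^5} = 8 · L{t^5} = 8 · 120/s^6 = 960/s^6

Final answer: 960/s^6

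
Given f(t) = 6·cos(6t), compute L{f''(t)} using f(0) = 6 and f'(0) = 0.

F(s) = 6s/(s² + 36). L{f''(t)} = s²F(s) - sf(0) - f'(0) = 6s³/(s² + 36) - 6s = (6s³ - 6s(s² + 36))/(s² + 36) = -216s/(s² + 36)

Final answer: -216s/(s² + 36)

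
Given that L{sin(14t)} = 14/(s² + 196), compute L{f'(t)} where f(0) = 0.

L{f'(t)} = s·F(s) - f(0) = s·14/(s² + 196) - 0 = 14s/(s² + 196)

Final answer: 14s/(s² + 196)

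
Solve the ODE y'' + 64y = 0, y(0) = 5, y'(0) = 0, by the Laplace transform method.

L{y''} + 64L{y} = 0. s²Y - 5s - 0 + 64Y = 0. Y(s² + 64) = 5s. Y = (5s)/(s² + 64). Inverting: y(t) = 5cos(8t)

Final answer: y(t) = 5cos(8t)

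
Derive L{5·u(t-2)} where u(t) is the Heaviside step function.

L{u(t-a)} = e^(-as)/s. Here a=2, so L{u(t-2)} = e^(-2s)/s, and L{5·u(t-2)} = 5·e^(-2s)/s

Final answer: 5·e^(-2s)/s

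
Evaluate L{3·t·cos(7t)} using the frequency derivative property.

L{cos(7t)} = s/(s² + 49). Derivative: d/ds[s/(s² + 49)] = [(s² + 49) - s·2s]/(s² + 49)² = (49 - s²)/(s² + 49)². So L{t·cos(7t)} = -F'(s) = (s² - 49)/(s² + 49)². Then L{3·t·cos(7t)} = 3·(s² - 49)/(s² + 49)²

Final answer: 3·(s² - 49)/(s² + 49)²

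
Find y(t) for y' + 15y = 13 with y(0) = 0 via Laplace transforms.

sY + 15Y = 13/s. Y = 13/(s(s+15)). Partial fractions: Y = 13/15/s - 13/15/(s+15)

Final answer: y(t) = 13/15(1 - e^(-15t))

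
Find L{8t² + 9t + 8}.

L{8t² + 9t + 8} = 8·2/s³ + 9/s² + 8/s = 16/s³ + 9/s² + 8/s

Final answer: 16/s³ + 9/s² + 8/s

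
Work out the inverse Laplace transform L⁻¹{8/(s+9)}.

L⁻¹{1/(s-a)} = e^(at), so L⁻¹{1/(s+9)} = e^(-9t), and L⁻¹{8/(s+9)} = 8·e^(-9t)

Final answer: 8·e^(-9t)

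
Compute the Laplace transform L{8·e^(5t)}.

L{e^(at)} = 1/(s-a), so L{e^(5t)} = 1/(s-5). Then L{8·e^(5t)} = 8/(s-5)

Final answer: 8/(s-5)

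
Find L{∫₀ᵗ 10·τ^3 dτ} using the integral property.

L{∫₀ᵗ f(τ)dτ} = F(s)/s with f(t) = 10t^3. F(s) = 60/s^4, so L{∫₀ᵗ 10·τ^3 dτ} = (60/s^4)/s = 60/s^5. (Check: ∫₀ᵗ 10·τ^3 dτ = 10t^4/4.)

Final answer: 60/s^5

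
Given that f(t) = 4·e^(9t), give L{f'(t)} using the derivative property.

f(0) = 4, F(s) = 4/(s-9). L{f'(t)} = s·F(s) - f(0) = 4s/(s-9) - 4 = (4s - 4(s-9))/(s-9) = 36/(s-9)

Final answer: 36/(s-9)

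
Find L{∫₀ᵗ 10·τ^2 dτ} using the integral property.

L{∫₀ᵗ f(τ)dτ} = F(s)/s with f(t) = 10t^2. F(s) = 20/s^3, so L{∫₀ᵗ 10·τ^2 dτ} = (20/s^3)/s = 20/s^4. (Check: ∫₀ᵗ 10·τ^2 dτ = 10t^3/3.)

Final answer: 20/s^4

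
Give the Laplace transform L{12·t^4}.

L{t^n} = n!/s^(n+1), so L{t^4} = 24/s^5. Then L{12·t^4} = 12·24/s^5 = 288/s^5

Final answer: 288/s^5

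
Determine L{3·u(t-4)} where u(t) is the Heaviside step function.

L{u(t-a)} = e^(-as)/s. Here a=4, so L{u(t-4)} = e^(-4s)/s, and L{3·u(t-4)} = 3·e^(-4s)/s

Final answer: 3·e^(-4s)/s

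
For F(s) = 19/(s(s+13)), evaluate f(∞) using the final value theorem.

f(∞) = lim_{s→0} s·19/(s(s+13)) = lim_{s→0} 19/(s+13) = 19/13 = 19/13

Final answer: 19/13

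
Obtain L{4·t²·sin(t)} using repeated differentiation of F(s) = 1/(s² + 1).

F(s) = 1/(s² + 1). F'(s) = -2s/(s² + 1)². F''(s) = -2(1 - 3s²)/(s² + 1)³ = (6s² - 2)/(s² + 1)³. So L{t²·sin(t)} = (-1)² F''(s) = (6s² - 2)/(s² + 1)³. Then L{4·t²·sin(t)} = 4·(6s² - 2)/(s² + 1)³ = (24s² - 8)/(s² + 1)³

Final answer: (24s² - 8)/(s² + 1)³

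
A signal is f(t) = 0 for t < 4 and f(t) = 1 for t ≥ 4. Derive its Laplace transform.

f(t) = u(t-4). L{u(t-4)} = e^(-4s)/s, so L{f(t)} = e^(-4s)/s

Final answer: e^(-4s)/s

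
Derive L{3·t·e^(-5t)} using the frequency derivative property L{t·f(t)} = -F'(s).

L{e^(-5t)} = 1/(s+5). By frequency derivative: L{t·e^(-5t)} = -d/ds[1/(s+5)] = -(-1)/(s+5)² = 1/(s+5)². Then L{3·t·e^(-5t)} = 3·1/(s+5)² = 3/(s+5)²

Final answer: 3/(s+5)²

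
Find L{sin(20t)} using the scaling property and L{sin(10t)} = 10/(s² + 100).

Using L{f(at)} = (1/a)F(s/a) with a=2: L{sin(20t)} = (1/2) · 10/((s/2)² + 100) = (1/2) · 10·4/(s² + 400) = 20/(s² + 400)

Final answer: 20/(s² + 400)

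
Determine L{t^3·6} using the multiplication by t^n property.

L{6} = 6/s. d^1/ds^1[1/s] = -1/s². d^2/ds^2[1/s] = 2/s^3. d^3/ds^3[1/s] = -6/s^4. So L{t^3} = (-1)^{3}·-6/s^4 = 6/s^4. Then L{t^3·6} = 6·6/s^4 = 36/s^4

Final answer: 36/s^4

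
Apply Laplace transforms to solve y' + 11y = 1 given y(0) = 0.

sY + 11Y = 1/s. Y = 1/(s(s+11)). Partial fractions: Y = 1/11/s - 1/11/(s+11)

Final answer: y(t) = 1/11(1 - e^(-11t))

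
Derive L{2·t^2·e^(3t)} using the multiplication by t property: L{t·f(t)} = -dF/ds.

Using L{t^n·e^(at)} = n!/(s-a)^(n+1), L{t^2·e^(3t)} = 2/(s-3)^3, so L{2·t^2·e^(3t)} = 2·2/(s-3)^3 = 4/(s-3)^3

Final answer: 4/(s-3)^3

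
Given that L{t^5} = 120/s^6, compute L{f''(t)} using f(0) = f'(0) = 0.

L{f''(t)} = s²F(s) - sf(0) - f'(0) = s²·120/s^6 - 0 - 0 = 120/s^4

Final answer: 120/s^4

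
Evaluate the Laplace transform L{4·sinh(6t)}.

L{sinh(ωt)} = ω/(s² - ω²), so L{sinh(6t)} = 6/(s² - 36). Then L{4·sinh(6t)} = 4·6/(s² - 36) = 24/(s² - 36)

Final answer: 24/(s² - 36)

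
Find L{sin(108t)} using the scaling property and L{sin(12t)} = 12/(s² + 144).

Using L{f(at)} = (1/a)F(s/a) with a=9: L{sin(108t)} = (1/9) · 12/((s/9)² + 144) = (1/9) · 12·81/(s² + 11664) = 108/(s² + 11664)

Final answer: 108/(s² + 11664)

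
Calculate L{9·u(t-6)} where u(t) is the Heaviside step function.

L{u(t-a)} = e^(-as)/s. Here a=6, so L{u(t-6)} = e^(-6s)/s, and L{9·u(t-6)} = 9·e^(-6s)/s

Final answer: 9·e^(-6s)/s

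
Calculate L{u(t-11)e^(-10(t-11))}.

u(t-a)f(t-a) with f(t)=e^(-10t). L{e^(-10t)} = 1/(s+10). By time shift: e^(-11s)/(s+10)

Final answer: e^(-11s)/(s+10)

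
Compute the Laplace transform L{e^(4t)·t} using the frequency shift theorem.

L{e^(at)·t^n} = n!/(s-a)^(n+1), so L{e^(4t)·t} = 1/(s-4)^2

Final answer: 1/(s-4)^2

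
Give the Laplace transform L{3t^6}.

L{3t^6} = 3 · L{t^6} = 3 · 720/s^7 = 2160/s^7

Final answer: 2160/s^7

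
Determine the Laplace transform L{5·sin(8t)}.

L{sin(ωt)} = ω/(s² + ω²), so L{sin(8t)} = 8/(s² + 64). Then L{5·sin(8t)} = 5·8/(s² + 64) = 40/(s² + 64)

Final answer: 40/(s² + 64)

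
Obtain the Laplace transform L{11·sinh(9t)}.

L{sinh(ωt)} = ω/(s² - ω²), so L{sinh(9t)} = 9/(s² - 81). Then L{11·sinh(9t)} = 11·9/(s² - 81) = 99/(s² - 81)

Final answer: 99/(s² - 81)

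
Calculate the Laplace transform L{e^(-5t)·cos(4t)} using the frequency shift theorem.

Frequency shift: L{e^(at)f(t)} = F(s-a). L{e^(-5t)·cos(4t)} = (s+5)/((s+5)² + 16)

Final answer: (s+5)/((s+5)² + 16)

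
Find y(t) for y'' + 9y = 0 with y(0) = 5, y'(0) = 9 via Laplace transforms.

L{y''} + 9L{y} = 0. s²Y - 5s - 9 + 9Y = 0. Y(s² + 9) = 5s + 9. Y = (5s + 9)/(s² + 9). Inverting: y(t) = 5cos(3t) + 3sin(3t)

Final answer: y(t) = 5cos(3t) + 3sin(3t)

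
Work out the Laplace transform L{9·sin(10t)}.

L{sin(ωt)} = ω/(s² + ω²), so L{sin(10t)} = 10/(s² + 100). Then L{9·sin(10t)} = 9·10/(s² + 100) = 90/(s² + 100)

Final answer: 90/(s² + 100)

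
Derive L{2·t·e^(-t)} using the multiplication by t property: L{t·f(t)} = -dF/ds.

Using L{t^n·e^(at)} = n!/(s-a)^(n+1), L{t·e^(-t)} = 1/(s+1)^2, so L{2·t·e^(-t)} = 2·1/(s+1)^2 = 2/(s+1)^2

Final answer: 2/(s+1)^2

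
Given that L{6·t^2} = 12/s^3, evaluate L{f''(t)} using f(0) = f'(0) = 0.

L{f''(t)} = s²F(s) - sf(0) - f'(0) = s²·12/s^3 - 0 - 0 = 12/s

Final answer: 12/s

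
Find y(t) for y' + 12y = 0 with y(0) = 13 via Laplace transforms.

L{y'} + 12L{y} = 0. sY - 13 + 12Y = 0. Y(s+12) = 13. Y = 13/(s+12)

Final answer: y(t) = 13e^(-12t)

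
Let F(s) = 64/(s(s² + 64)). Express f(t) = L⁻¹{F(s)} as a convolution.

64/(s(s² + 64)) = (1/s)·(64/(s² + 64)) = L{1}·L{8·sin(8t)}. So f(t) = 1*(8·sin(8t)) = ∫₀ᵗ 8·sin(8τ) dτ

Final answer: ∫₀ᵗ 8·sin(8τ) dτ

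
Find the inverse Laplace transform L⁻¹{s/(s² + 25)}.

L⁻¹{s/(s² + 25)} = cos(5t)

Final answer: cos(5t)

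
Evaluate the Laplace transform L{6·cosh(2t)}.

L{cosh(ωt)} = s/(s² - ω²), so L{cosh(2t)} = s/(s² - 4). Then L{6·cosh(2t)} = 6·s/(s² - 4) = 6s/(s² - 4)

Final answer: 6s/(s² - 4)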